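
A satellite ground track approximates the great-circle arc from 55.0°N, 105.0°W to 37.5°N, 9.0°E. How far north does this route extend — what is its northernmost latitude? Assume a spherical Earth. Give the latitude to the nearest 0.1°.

The great circle lies in the plane with unit normal n̂ = (p₁ × p₂)/|p₁ × p₂|.
Here n̂_z ≈ +0.438; the vertex latitude is φ_max = arccos|n̂_z| ≈ 64.0°.
Check via Clairaut: cos φ_max = |cos φ₁| · sin C = cos(55.0°)·sin(49.8°) ≈ 0.438, again giving ≈ 64.0°.

≈ 64.0°N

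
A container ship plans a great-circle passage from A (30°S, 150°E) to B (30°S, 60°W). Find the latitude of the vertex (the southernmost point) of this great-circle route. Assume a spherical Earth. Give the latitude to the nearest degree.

≈ 66°S

The great circle lies in the plane with unit normal n̂ = (p₁ × p₂)/|p₁ × p₂|.
Here n̂_z ≈ +0.409; the vertex latitude is φ_max = arccos|n̂_z| ≈ 65.9°.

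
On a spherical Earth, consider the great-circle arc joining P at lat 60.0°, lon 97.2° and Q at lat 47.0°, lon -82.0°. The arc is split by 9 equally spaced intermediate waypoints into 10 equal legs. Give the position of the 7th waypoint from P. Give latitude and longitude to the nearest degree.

≈ lat 69°, lon -82°

Convert each endpoint to a unit vector on the sphere (x = cos φ cos λ, y = cos φ sin λ, z = sin φ).
The central angle between the endpoints is δ = arccos(p₁·p₂) ≈ 1.274 rad (73.0°).
Interpolate at f = 7/10 with slerp weights a = sin((1−f)δ)/sin δ ≈ 0.390, b = sin(fδ)/sin δ ≈ 0.814.
p = a·p₁ + b·p₂ ≈ (0.053, -0.356, 0.933); φ = arcsin(p_z) ≈ 68.90°, λ = atan2(p_y, p_x) ≈ -81.57°.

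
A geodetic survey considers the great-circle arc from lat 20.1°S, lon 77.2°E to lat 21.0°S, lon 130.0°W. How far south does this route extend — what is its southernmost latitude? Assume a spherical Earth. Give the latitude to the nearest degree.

≈ 58°S

The great circle lies in the plane with unit normal n̂ = (p₁ × p₂)/|p₁ × p₂|.
Here n̂_z ≈ +0.531; the vertex latitude is φ_max = arccos|n̂_z| ≈ 57.9°.
Check via Clairaut: cos φ_max = |cos φ₁| · sin C = cos(20.1°)·sin(145.5°) ≈ 0.531, again giving ≈ 57.9°.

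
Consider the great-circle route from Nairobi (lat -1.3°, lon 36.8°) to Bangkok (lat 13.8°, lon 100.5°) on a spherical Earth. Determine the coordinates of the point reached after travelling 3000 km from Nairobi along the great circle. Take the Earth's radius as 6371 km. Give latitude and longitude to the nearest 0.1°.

From cos δ = sin φ₁ sin φ₂ + cos φ₁ cos φ₂ cos Δλ, the central angle is δ ≈ 1.132 rad (64.9°). The total great-circle distance is δ·R ≈ 1.132 × 6371 ≈ 7213 km, so the target fraction is f = 3000/7213 ≈ 0.416.
Interpolate at f ≈ 0.416 with slerp weights a = sin((1−f)δ)/sin δ ≈ 0.678, b = sin(fδ)/sin δ ≈ 0.501.
p = a·p₁ + b·p₂ ≈ (0.454, 0.885, 0.104); φ = arcsin(p_z) ≈ 5.98°, λ = atan2(p_y, p_x) ≈ 62.82°.

≈ lat 6.0°, lon 62.8°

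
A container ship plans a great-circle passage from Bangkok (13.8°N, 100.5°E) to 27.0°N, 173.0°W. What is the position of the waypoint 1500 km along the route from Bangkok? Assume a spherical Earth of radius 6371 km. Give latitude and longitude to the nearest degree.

≈ 19°N, 113°E

Write both endpoints as unit vectors p₁, p₂ with components (cos φ cos λ, cos φ sin λ, sin φ).
The central angle between the endpoints is δ = arccos(p₁·p₂) ≈ 1.409 rad (80.7°). The total great-circle distance is δ·R ≈ 1.409 × 6371 ≈ 8977 km, so the target fraction is f = 1500/8977 ≈ 0.167.
Interpolate at f ≈ 0.167 with slerp weights a = sin((1−f)δ)/sin δ ≈ 0.934, b = sin(fδ)/sin δ ≈ 0.236.
p = a·p₁ + b·p₂ ≈ (-0.374, 0.867, 0.330); φ = arcsin(p_z) ≈ 19.28°, λ = atan2(p_y, p_x) ≈ 113.37°.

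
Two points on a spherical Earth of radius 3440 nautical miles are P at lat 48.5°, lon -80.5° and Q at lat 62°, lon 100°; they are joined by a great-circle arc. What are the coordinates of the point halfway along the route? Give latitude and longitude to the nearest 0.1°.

Write both endpoints as unit vectors p₁, p₂ with components (cos φ cos λ, cos φ sin λ, sin φ).
The central angle between the endpoints is δ = arccos(p₁·p₂) ≈ 1.213 rad (69.5°).
Interpolate at f = 1/2 with slerp weights a = sin((1−f)δ)/sin δ ≈ 0.609, b = sin(fδ)/sin δ ≈ 0.609.
p = a·p₁ + b·p₂ ≈ (0.017, -0.116, 0.993); φ = arcsin(p_z) ≈ 83.25°, λ = atan2(p_y, p_x) ≈ -81.72°.

≈ lat 83.2°, lon -81.7°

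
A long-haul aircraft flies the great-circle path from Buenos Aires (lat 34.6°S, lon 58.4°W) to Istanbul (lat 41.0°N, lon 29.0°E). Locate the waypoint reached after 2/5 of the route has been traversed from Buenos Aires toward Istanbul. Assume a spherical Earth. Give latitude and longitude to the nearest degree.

≈ lat 4°S, lon 24°W

Convert each endpoint to a unit vector on the sphere (x = cos φ cos λ, y = cos φ sin λ, z = sin φ).
The central angle between the endpoints is δ = arccos(p₁·p₂) ≈ 1.922 rad (110.1°).
Interpolate at f = 2/5 with slerp weights a = sin((1−f)δ)/sin δ ≈ 0.974, b = sin(fδ)/sin δ ≈ 0.741.
p = a·p₁ + b·p₂ ≈ (0.909, -0.412, -0.067); φ = arcsin(p_z) ≈ -3.84°, λ = atan2(p_y, p_x) ≈ -24.37°.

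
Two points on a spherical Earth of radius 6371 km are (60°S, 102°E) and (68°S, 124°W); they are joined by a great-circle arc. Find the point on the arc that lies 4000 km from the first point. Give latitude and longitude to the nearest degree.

Convert each endpoint to a unit vector on the sphere (x = cos φ cos λ, y = cos φ sin λ, z = sin φ).
The central angle between the endpoints is δ = arccos(p₁·p₂) ≈ 0.833 rad (47.7°). The total great-circle distance is δ·R ≈ 0.833 × 6371 ≈ 5305 km, so the target fraction is f = 4000/5305 ≈ 0.754.
Interpolate at f ≈ 0.754 with slerp weights a = sin((1−f)δ)/sin δ ≈ 0.275, b = sin(fδ)/sin δ ≈ 0.794.
p = a·p₁ + b·p₂ ≈ (-0.195, -0.112, -0.974); φ = arcsin(p_z) ≈ -77.01°, λ = atan2(p_y, p_x) ≈ -150.10°.

≈ (77°S, 150°W)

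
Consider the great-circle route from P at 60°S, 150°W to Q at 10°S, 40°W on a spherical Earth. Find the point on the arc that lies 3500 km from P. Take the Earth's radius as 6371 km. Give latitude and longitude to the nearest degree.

≈ 57°S, 88°W

Convert each endpoint to a unit vector on the sphere (x = cos φ cos λ, y = cos φ sin λ, z = sin φ).
The central angle between the endpoints is δ = arccos(p₁·p₂) ≈ 1.589 rad (91.0°). The total great-circle distance is δ·R ≈ 1.589 × 6371 ≈ 10122 km, so the target fraction is f = 3500/10122 ≈ 0.346.
Interpolate at f ≈ 0.346 with slerp weights a = sin((1−f)δ)/sin δ ≈ 0.862, b = sin(fδ)/sin δ ≈ 0.522.
p = a·p₁ + b·p₂ ≈ (0.021, -0.546, -0.837); φ = arcsin(p_z) ≈ -56.87°, λ = atan2(p_y, p_x) ≈ -87.84°.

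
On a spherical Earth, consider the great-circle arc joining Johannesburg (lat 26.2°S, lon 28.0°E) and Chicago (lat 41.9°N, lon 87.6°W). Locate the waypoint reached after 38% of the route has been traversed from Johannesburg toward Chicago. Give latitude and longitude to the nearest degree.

≈ lat 4°N, lon 10°W

Convert each endpoint to a unit vector on the sphere (x = cos φ cos λ, y = cos φ sin λ, z = sin φ).
The central angle between the endpoints is δ = arccos(p₁·p₂) ≈ 2.194 rad (125.7°).
Interpolate at f = 0.38 with slerp weights a = sin((1−f)δ)/sin δ ≈ 1.204, b = sin(fδ)/sin δ ≈ 0.912.
p = a·p₁ + b·p₂ ≈ (0.982, -0.171, 0.077); φ = arcsin(p_z) ≈ 4.43°, λ = atan2(p_y, p_x) ≈ -9.86°.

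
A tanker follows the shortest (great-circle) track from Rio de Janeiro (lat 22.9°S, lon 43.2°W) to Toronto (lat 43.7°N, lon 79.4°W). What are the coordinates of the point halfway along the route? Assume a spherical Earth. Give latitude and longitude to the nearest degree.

≈ lat 11°N, lon 59°W

Convert each endpoint to a unit vector on the sphere (x = cos φ cos λ, y = cos φ sin λ, z = sin φ).
The central angle between the endpoints is δ = arccos(p₁·p₂) ≈ 1.299 rad (74.4°).
Interpolate at f = 1/2 with slerp weights a = sin((1−f)δ)/sin δ ≈ 0.628, b = sin(fδ)/sin δ ≈ 0.628.
p = a·p₁ + b·p₂ ≈ (0.505, -0.842, 0.189); φ = arcsin(p_z) ≈ 10.92°, λ = atan2(p_y, p_x) ≈ -59.04°.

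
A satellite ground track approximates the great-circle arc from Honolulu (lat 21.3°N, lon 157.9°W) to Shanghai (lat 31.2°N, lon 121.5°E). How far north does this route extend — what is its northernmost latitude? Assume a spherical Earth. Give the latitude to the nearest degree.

≈ 34°N

The great circle lies in the plane with unit normal n̂ = (p₁ × p₂)/|p₁ × p₂|.
Here n̂_z ≈ -0.829; the vertex latitude is φ_max = arccos|n̂_z| ≈ 34.0°.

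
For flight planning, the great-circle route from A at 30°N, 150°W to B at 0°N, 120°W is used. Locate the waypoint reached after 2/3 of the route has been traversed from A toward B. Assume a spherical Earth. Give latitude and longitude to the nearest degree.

From cos δ = sin φ₁ sin φ₂ + cos φ₁ cos φ₂ cos Δλ, the central angle is δ ≈ 0.723 rad (41.4°).
Interpolate at f = 2/3 with slerp weights a = sin((1−f)δ)/sin δ ≈ 0.361, b = sin(fδ)/sin δ ≈ 0.701.
p = a·p₁ + b·p₂ ≈ (-0.621, -0.763, 0.180); φ = arcsin(p_z) ≈ 10.39°, λ = atan2(p_y, p_x) ≈ -129.14°.

≈ 10°N, 129°W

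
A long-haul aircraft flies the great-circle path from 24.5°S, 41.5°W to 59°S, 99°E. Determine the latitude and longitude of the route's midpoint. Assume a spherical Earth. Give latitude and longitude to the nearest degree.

The haversine formula gives a central angle δ ≈ 1.577 rad (90.4°) between the endpoints.
Interpolate at f = 1/2 with slerp weights a = sin((1−f)δ)/sin δ ≈ 0.709, b = sin(fδ)/sin δ ≈ 0.709.
p = a·p₁ + b·p₂ ≈ (0.426, -0.067, -0.902); φ = arcsin(p_z) ≈ -64.44°, λ = atan2(p_y, p_x) ≈ -8.91°.

≈ 64°S, 9°W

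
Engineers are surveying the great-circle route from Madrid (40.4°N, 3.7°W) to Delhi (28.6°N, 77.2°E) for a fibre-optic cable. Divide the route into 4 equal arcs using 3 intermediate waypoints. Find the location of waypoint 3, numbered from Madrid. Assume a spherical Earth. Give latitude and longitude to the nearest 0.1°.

The haversine formula gives a central angle δ ≈ 1.142 rad (65.4°) between the endpoints.
Interpolate at f = 3/4 with slerp weights a = sin((1−f)δ)/sin δ ≈ 0.310, b = sin(fδ)/sin δ ≈ 0.831.
p = a·p₁ + b·p₂ ≈ (0.397, 0.696, 0.598); φ = arcsin(p_z) ≈ 36.75°, λ = atan2(p_y, p_x) ≈ 60.31°.

≈ 36.8°N, 60.3°E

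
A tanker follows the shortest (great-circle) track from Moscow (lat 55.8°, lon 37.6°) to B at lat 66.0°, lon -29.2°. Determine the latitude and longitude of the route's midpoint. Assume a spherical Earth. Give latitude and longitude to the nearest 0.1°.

Write both endpoints as unit vectors p₁, p₂ with components (cos φ cos λ, cos φ sin λ, sin φ).
The central angle between the endpoints is δ = arccos(p₁·p₂) ≈ 0.563 rad (32.3°).
Interpolate at f = 1/2 with slerp weights a = sin((1−f)δ)/sin δ ≈ 0.520, b = sin(fδ)/sin δ ≈ 0.520.
p = a·p₁ + b·p₂ ≈ (0.417, 0.075, 0.906); φ = arcsin(p_z) ≈ 64.96°, λ = atan2(p_y, p_x) ≈ 10.24°.

≈ lat 65.0°, lon 10.2°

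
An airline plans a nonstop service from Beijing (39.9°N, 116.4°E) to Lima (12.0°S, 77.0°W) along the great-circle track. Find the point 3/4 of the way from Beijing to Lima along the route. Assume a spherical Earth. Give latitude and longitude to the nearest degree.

Convert each endpoint to a unit vector on the sphere (x = cos φ cos λ, y = cos φ sin λ, z = sin φ).
The central angle between the endpoints is δ = arccos(p₁·p₂) ≈ 2.613 rad (149.7°).
Interpolate at f = 3/4 with slerp weights a = sin((1−f)δ)/sin δ ≈ 1.204, b = sin(fδ)/sin δ ≈ 1.834.
p = a·p₁ + b·p₂ ≈ (-0.007, -0.920, 0.391); φ = arcsin(p_z) ≈ 23.03°, λ = atan2(p_y, p_x) ≈ -90.45°.

≈ 23°N, 90°W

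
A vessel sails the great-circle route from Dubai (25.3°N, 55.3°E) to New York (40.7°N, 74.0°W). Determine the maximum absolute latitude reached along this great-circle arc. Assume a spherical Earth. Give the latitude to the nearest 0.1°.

≈ 57.5°N

The great circle lies in the plane with unit normal n̂ = (p₁ × p₂)/|p₁ × p₂|.
Here n̂_z ≈ -0.537; the vertex latitude is φ_max = arccos|n̂_z| ≈ 57.5°.
Check via Clairaut: cos φ_max = |cos φ₁| · sin C = cos(25.3°)·sin(36.4°) ≈ 0.537, again giving ≈ 57.5°.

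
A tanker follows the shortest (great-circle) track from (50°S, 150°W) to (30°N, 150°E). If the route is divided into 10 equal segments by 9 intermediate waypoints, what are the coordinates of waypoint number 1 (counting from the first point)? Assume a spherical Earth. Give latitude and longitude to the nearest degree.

Write both endpoints as unit vectors p₁, p₂ with components (cos φ cos λ, cos φ sin λ, sin φ).
The central angle between the endpoints is δ = arccos(p₁·p₂) ≈ 1.676 rad (96.0°).
Interpolate at f = 1/10 with slerp weights a = sin((1−f)δ)/sin δ ≈ 1.004, b = sin(fδ)/sin δ ≈ 0.168.
p = a·p₁ + b·p₂ ≈ (-0.684, -0.250, -0.685); φ = arcsin(p_z) ≈ -43.23°, λ = atan2(p_y, p_x) ≈ -159.94°.

≈ (43°S, 160°W)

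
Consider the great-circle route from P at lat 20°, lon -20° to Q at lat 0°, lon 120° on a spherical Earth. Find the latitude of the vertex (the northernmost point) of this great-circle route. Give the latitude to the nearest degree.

≈ 30°

The great circle lies in the plane with unit normal n̂ = (p₁ × p₂)/|p₁ × p₂|.
Here n̂_z ≈ +0.870; the vertex latitude is φ_max = arccos|n̂_z| ≈ 29.5°.
Check via Clairaut: cos φ_max = |cos φ₁| · sin C = cos(20.0°)·sin(67.8°) ≈ 0.870, again giving ≈ 29.5°.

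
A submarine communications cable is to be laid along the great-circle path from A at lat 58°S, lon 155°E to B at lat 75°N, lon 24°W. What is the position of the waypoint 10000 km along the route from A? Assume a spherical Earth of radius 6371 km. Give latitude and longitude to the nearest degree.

≈ lat 32°N, lon 154°E

Convert each endpoint to a unit vector on the sphere (x = cos φ cos λ, y = cos φ sin λ, z = sin φ).
The central angle between the endpoints is δ = arccos(p₁·p₂) ≈ 2.845 rad (163.0°). The total great-circle distance is δ·R ≈ 2.845 × 6371 ≈ 18124 km, so the target fraction is f = 10000/18124 ≈ 0.552.
Interpolate at f ≈ 0.552 with slerp weights a = sin((1−f)δ)/sin δ ≈ 3.271, b = sin(fδ)/sin δ ≈ 3.420.
p = a·p₁ + b·p₂ ≈ (-0.763, 0.373, 0.529); φ = arcsin(p_z) ≈ 31.93°, λ = atan2(p_y, p_x) ≈ 153.96°.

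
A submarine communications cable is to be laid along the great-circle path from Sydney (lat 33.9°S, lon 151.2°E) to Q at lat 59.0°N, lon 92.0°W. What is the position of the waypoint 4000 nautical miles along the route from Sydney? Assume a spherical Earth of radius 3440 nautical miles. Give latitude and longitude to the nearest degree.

Convert each endpoint to a unit vector on the sphere (x = cos φ cos λ, y = cos φ sin λ, z = sin φ).
The central angle between the endpoints is δ = arccos(p₁·p₂) ≈ 2.306 rad (132.1°). The total great-circle distance is δ·R ≈ 2.306 × 3440 ≈ 7933 nmi, so the target fraction is f = 4000/7933 ≈ 0.504.
Interpolate at f ≈ 0.504 with slerp weights a = sin((1−f)δ)/sin δ ≈ 1.227, b = sin(fδ)/sin δ ≈ 1.238.
p = a·p₁ + b·p₂ ≈ (-0.915, -0.146, 0.377); φ = arcsin(p_z) ≈ 22.12°, λ = atan2(p_y, p_x) ≈ -170.91°.

≈ lat 22°N, lon 171°W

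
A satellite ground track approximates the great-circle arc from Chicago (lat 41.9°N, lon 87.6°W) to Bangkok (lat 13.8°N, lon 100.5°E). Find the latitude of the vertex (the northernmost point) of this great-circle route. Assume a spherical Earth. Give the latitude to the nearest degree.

The great circle lies in the plane with unit normal n̂ = (p₁ × p₂)/|p₁ × p₂|.
Here n̂_z ≈ -0.123; the vertex latitude is φ_max = arccos|n̂_z| ≈ 83.0°.
Check via Clairaut: cos φ_max = |cos φ₁| · sin C = cos(41.9°)·sin(9.5°) ≈ 0.123, again giving ≈ 83.0°.

≈ 83°N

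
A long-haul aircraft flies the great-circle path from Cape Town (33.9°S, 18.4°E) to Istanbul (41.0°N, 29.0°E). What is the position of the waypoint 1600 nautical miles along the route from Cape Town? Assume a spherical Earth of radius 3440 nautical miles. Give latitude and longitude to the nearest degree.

From cos δ = sin φ₁ sin φ₂ + cos φ₁ cos φ₂ cos Δλ, the central angle is δ ≈ 1.318 rad (75.5°). The total great-circle distance is δ·R ≈ 1.318 × 3440 ≈ 4535 nmi, so the target fraction is f = 1600/4535 ≈ 0.353.
Interpolate at f ≈ 0.353 with slerp weights a = sin((1−f)δ)/sin δ ≈ 0.778, b = sin(fδ)/sin δ ≈ 0.463.
p = a·p₁ + b·p₂ ≈ (0.919, 0.373, -0.130); φ = arcsin(p_z) ≈ -7.47°, λ = atan2(p_y, p_x) ≈ 22.12°.

≈ (7°S, 22°E)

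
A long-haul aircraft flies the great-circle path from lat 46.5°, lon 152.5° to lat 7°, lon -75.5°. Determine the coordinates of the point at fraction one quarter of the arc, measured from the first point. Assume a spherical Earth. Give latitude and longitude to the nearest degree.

≈ lat 57°, lon -165°

Write both endpoints as unit vectors p₁, p₂ with components (cos φ cos λ, cos φ sin λ, sin φ).
The central angle between the endpoints is δ = arccos(p₁·p₂) ≈ 1.948 rad (111.6°).
Interpolate at f = 1/4 with slerp weights a = sin((1−f)δ)/sin δ ≈ 1.069, b = sin(fδ)/sin δ ≈ 0.504.
p = a·p₁ + b·p₂ ≈ (-0.528, -0.144, 0.837); φ = arcsin(p_z) ≈ 56.83°, λ = atan2(p_y, p_x) ≈ -164.74°.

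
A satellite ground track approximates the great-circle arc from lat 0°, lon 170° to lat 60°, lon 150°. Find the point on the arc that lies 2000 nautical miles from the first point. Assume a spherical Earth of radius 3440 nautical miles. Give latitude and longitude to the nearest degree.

The haversine formula gives a central angle δ ≈ 1.082 rad (62.0°) between the endpoints. The total great-circle distance is δ·R ≈ 1.082 × 3440 ≈ 3721 nmi, so the target fraction is f = 2000/3721 ≈ 0.537.
Interpolate at f ≈ 0.537 with slerp weights a = sin((1−f)δ)/sin δ ≈ 0.543, b = sin(fδ)/sin δ ≈ 0.622.
p = a·p₁ + b·p₂ ≈ (-0.805, 0.250, 0.539); φ = arcsin(p_z) ≈ 32.60°, λ = atan2(p_y, p_x) ≈ 162.74°.

≈ lat 33°, lon 163°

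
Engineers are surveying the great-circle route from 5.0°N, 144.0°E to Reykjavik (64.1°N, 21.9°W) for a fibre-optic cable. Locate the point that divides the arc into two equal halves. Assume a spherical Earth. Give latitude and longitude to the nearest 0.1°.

≈ 59.5°N, 133.5°E

From cos δ = sin φ₁ sin φ₂ + cos φ₁ cos φ₂ cos Δλ, the central angle is δ ≈ 1.922 rad (110.1°).
Interpolate at f = 1/2 with slerp weights a = sin((1−f)δ)/sin δ ≈ 0.873, b = sin(fδ)/sin δ ≈ 0.873.
p = a·p₁ + b·p₂ ≈ (-0.350, 0.369, 0.861); φ = arcsin(p_z) ≈ 59.45°, λ = atan2(p_y, p_x) ≈ 133.47°.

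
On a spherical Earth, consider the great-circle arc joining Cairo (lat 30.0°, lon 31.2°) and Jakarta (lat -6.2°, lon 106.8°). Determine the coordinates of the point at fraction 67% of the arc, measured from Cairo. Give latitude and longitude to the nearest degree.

From cos δ = sin φ₁ sin φ₂ + cos φ₁ cos φ₂ cos Δλ, the central angle is δ ≈ 1.410 rad (80.8°).
Interpolate at f = 0.67 with slerp weights a = sin((1−f)δ)/sin δ ≈ 0.455, b = sin(fδ)/sin δ ≈ 0.821.
p = a·p₁ + b·p₂ ≈ (0.101, 0.985, 0.139); φ = arcsin(p_z) ≈ 7.97°, λ = atan2(p_y, p_x) ≈ 84.16°.

≈ lat 8°, lon 84°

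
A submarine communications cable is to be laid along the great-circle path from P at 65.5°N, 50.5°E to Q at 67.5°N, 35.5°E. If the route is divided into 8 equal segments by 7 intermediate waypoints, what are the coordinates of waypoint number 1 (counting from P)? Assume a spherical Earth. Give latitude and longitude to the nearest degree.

From cos δ = sin φ₁ sin φ₂ + cos φ₁ cos φ₂ cos Δλ, the central angle is δ ≈ 0.110 rad (6.3°).
Interpolate at f = 1/8 with slerp weights a = sin((1−f)δ)/sin δ ≈ 0.875, b = sin(fδ)/sin δ ≈ 0.125.
p = a·p₁ + b·p₂ ≈ (0.270, 0.308, 0.912); φ = arcsin(p_z) ≈ 65.83°, λ = atan2(p_y, p_x) ≈ 48.76°.

≈ 66°N, 49°E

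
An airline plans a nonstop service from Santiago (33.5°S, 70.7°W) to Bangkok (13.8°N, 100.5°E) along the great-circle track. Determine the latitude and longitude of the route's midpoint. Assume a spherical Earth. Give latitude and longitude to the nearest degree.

≈ (58°S, 60°E)

Write both endpoints as unit vectors p₁, p₂ with components (cos φ cos λ, cos φ sin λ, sin φ).
The central angle between the endpoints is δ = arccos(p₁·p₂) ≈ 2.771 rad (158.7°).
Interpolate at f = 1/2 with slerp weights a = sin((1−f)δ)/sin δ ≈ 2.710, b = sin(fδ)/sin δ ≈ 2.710.
p = a·p₁ + b·p₂ ≈ (0.267, 0.455, -0.849); φ = arcsin(p_z) ≈ -58.15°, λ = atan2(p_y, p_x) ≈ 59.56°.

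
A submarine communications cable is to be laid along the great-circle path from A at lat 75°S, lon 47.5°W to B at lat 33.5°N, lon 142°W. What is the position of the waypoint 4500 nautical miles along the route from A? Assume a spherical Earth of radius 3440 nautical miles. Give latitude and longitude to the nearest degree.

Write both endpoints as unit vectors p₁, p₂ with components (cos φ cos λ, cos φ sin λ, sin φ).
The central angle between the endpoints is δ = arccos(p₁·p₂) ≈ 2.153 rad (123.4°). The total great-circle distance is δ·R ≈ 2.153 × 3440 ≈ 7407 nmi, so the target fraction is f = 4500/7407 ≈ 0.608.
Interpolate at f ≈ 0.608 with slerp weights a = sin((1−f)δ)/sin δ ≈ 0.896, b = sin(fδ)/sin δ ≈ 1.156.
p = a·p₁ + b·p₂ ≈ (-0.603, -0.765, -0.227); φ = arcsin(p_z) ≈ -13.12°, λ = atan2(p_y, p_x) ≈ -128.27°.

≈ lat 13°S, lon 128°W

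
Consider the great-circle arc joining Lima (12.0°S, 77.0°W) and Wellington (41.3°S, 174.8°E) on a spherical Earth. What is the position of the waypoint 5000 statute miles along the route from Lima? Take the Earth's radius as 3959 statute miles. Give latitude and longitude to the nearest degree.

≈ 45°S, 154°W

Convert each endpoint to a unit vector on the sphere (x = cos φ cos λ, y = cos φ sin λ, z = sin φ).
The central angle between the endpoints is δ = arccos(p₁·p₂) ≈ 1.663 rad (95.3°). The total great-circle distance is δ·R ≈ 1.663 × 3959 ≈ 6585 mi, so the target fraction is f = 5000/6585 ≈ 0.759.
Interpolate at f ≈ 0.759 with slerp weights a = sin((1−f)δ)/sin δ ≈ 0.391, b = sin(fδ)/sin δ ≈ 0.957.
p = a·p₁ + b·p₂ ≈ (-0.630, -0.308, -0.713); φ = arcsin(p_z) ≈ -45.48°, λ = atan2(p_y, p_x) ≈ -153.96°.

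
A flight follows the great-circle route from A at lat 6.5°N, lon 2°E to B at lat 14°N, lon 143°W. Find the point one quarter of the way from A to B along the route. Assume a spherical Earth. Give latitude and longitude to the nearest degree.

≈ lat 23°N, lon 30°W

From cos δ = sin φ₁ sin φ₂ + cos φ₁ cos φ₂ cos Δλ, the central angle is δ ≈ 2.438 rad (139.7°).
Interpolate at f = 1/4 with slerp weights a = sin((1−f)δ)/sin δ ≈ 1.494, b = sin(fδ)/sin δ ≈ 0.884.
p = a·p₁ + b·p₂ ≈ (0.798, -0.465, 0.383); φ = arcsin(p_z) ≈ 22.53°, λ = atan2(p_y, p_x) ≈ -30.20°.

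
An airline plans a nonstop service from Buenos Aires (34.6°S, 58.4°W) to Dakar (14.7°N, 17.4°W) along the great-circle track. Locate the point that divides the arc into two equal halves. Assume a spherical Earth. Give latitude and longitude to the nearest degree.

From cos δ = sin φ₁ sin φ₂ + cos φ₁ cos φ₂ cos Δλ, the central angle is δ ≈ 1.096 rad (62.8°).
Interpolate at f = 1/2 with slerp weights a = sin((1−f)δ)/sin δ ≈ 0.586, b = sin(fδ)/sin δ ≈ 0.586.
p = a·p₁ + b·p₂ ≈ (0.793, -0.580, -0.184); φ = arcsin(p_z) ≈ -10.60°, λ = atan2(p_y, p_x) ≈ -36.18°.

≈ 11°S, 36°W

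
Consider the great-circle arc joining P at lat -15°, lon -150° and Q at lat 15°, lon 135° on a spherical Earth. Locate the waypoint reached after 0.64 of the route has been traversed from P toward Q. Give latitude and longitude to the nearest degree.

≈ lat 4°, lon 162°

Convert each endpoint to a unit vector on the sphere (x = cos φ cos λ, y = cos φ sin λ, z = sin φ).
The central angle between the endpoints is δ = arccos(p₁·p₂) ≈ 1.395 rad (80.0°).
Interpolate at f = 0.64 with slerp weights a = sin((1−f)δ)/sin δ ≈ 0.489, b = sin(fδ)/sin δ ≈ 0.791.
p = a·p₁ + b·p₂ ≈ (-0.949, 0.304, 0.078); φ = arcsin(p_z) ≈ 4.49°, λ = atan2(p_y, p_x) ≈ 162.23°.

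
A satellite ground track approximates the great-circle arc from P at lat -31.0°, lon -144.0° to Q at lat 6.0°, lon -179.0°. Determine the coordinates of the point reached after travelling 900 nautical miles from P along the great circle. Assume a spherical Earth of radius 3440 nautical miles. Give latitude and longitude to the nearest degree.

Write both endpoints as unit vectors p₁, p₂ with components (cos φ cos λ, cos φ sin λ, sin φ).
The central angle between the endpoints is δ = arccos(p₁·p₂) ≈ 0.870 rad (49.9°). The total great-circle distance is δ·R ≈ 0.870 × 3440 ≈ 2994 nmi, so the target fraction is f = 900/2994 ≈ 0.301.
Interpolate at f ≈ 0.301 with slerp weights a = sin((1−f)δ)/sin δ ≈ 0.748, b = sin(fδ)/sin δ ≈ 0.338.
p = a·p₁ + b·p₂ ≈ (-0.855, -0.383, -0.350); φ = arcsin(p_z) ≈ -20.48°, λ = atan2(p_y, p_x) ≈ -155.89°.

≈ lat -20°, lon -156°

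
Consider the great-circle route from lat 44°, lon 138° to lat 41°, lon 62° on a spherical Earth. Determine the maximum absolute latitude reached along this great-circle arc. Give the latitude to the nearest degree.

The great circle lies in the plane with unit normal n̂ = (p₁ × p₂)/|p₁ × p₂|.
Here n̂_z ≈ -0.651; the vertex latitude is φ_max = arccos|n̂_z| ≈ 49.4°.
Check via Clairaut: cos φ_max = |cos φ₁| · sin C = cos(44.0°)·sin(64.8°) ≈ 0.651, again giving ≈ 49.4°.

≈ 49°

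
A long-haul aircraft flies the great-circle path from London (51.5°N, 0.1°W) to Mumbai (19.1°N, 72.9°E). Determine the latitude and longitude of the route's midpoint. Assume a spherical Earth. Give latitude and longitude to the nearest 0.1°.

The haversine formula gives a central angle δ ≈ 1.128 rad (64.7°) between the endpoints.
Interpolate at f = 1/2 with slerp weights a = sin((1−f)δ)/sin δ ≈ 0.592, b = sin(fδ)/sin δ ≈ 0.592.
p = a·p₁ + b·p₂ ≈ (0.533, 0.534, 0.657); φ = arcsin(p_z) ≈ 41.05°, λ = atan2(p_y, p_x) ≈ 45.05°.

≈ 41.0°N, 45.1°E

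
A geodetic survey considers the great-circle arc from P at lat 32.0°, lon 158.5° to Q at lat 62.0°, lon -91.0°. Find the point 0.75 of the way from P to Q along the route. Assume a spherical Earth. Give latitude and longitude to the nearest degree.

≈ lat 67°, lon -131°

Convert each endpoint to a unit vector on the sphere (x = cos φ cos λ, y = cos φ sin λ, z = sin φ).
The central angle between the endpoints is δ = arccos(p₁·p₂) ≈ 1.236 rad (70.8°).
Interpolate at f = 0.75 with slerp weights a = sin((1−f)δ)/sin δ ≈ 0.322, b = sin(fδ)/sin δ ≈ 0.847.
p = a·p₁ + b·p₂ ≈ (-0.261, -0.297, 0.918); φ = arcsin(p_z) ≈ 66.69°, λ = atan2(p_y, p_x) ≈ -131.27°.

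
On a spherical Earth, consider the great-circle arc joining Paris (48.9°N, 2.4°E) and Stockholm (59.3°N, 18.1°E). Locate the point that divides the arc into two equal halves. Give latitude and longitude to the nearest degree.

≈ 54°N, 9°E

From cos δ = sin φ₁ sin φ₂ + cos φ₁ cos φ₂ cos Δλ, the central angle is δ ≈ 0.241 rad (13.8°).
Interpolate at f = 1/2 with slerp weights a = sin((1−f)δ)/sin δ ≈ 0.504, b = sin(fδ)/sin δ ≈ 0.504.
p = a·p₁ + b·p₂ ≈ (0.575, 0.094, 0.813); φ = arcsin(p_z) ≈ 54.35°, λ = atan2(p_y, p_x) ≈ 9.26°.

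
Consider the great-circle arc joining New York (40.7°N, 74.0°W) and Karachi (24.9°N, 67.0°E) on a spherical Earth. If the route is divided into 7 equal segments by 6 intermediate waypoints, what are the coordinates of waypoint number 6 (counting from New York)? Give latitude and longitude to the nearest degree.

≈ 38°N, 58°E

The haversine formula gives a central angle δ ≈ 1.834 rad (105.1°) between the endpoints.
Interpolate at f = 6/7 with slerp weights a = sin((1−f)δ)/sin δ ≈ 0.268, b = sin(fδ)/sin δ ≈ 1.036.
p = a·p₁ + b·p₂ ≈ (0.423, 0.669, 0.611); φ = arcsin(p_z) ≈ 37.65°, λ = atan2(p_y, p_x) ≈ 57.70°.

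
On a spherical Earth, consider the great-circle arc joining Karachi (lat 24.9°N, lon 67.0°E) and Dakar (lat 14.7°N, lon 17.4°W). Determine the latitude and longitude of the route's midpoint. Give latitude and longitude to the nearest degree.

≈ lat 26°N, lon 23°E

Convert each endpoint to a unit vector on the sphere (x = cos φ cos λ, y = cos φ sin λ, z = sin φ).
The central angle between the endpoints is δ = arccos(p₁·p₂) ≈ 1.377 rad (78.9°).
Interpolate at f = 1/2 with slerp weights a = sin((1−f)δ)/sin δ ≈ 0.648, b = sin(fδ)/sin δ ≈ 0.648.
p = a·p₁ + b·p₂ ≈ (0.827, 0.353, 0.437); φ = arcsin(p_z) ≈ 25.91°, λ = atan2(p_y, p_x) ≈ 23.13°.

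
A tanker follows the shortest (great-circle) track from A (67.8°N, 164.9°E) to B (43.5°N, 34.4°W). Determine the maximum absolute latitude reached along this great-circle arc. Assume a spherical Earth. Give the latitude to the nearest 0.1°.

The great circle lies in the plane with unit normal n̂ = (p₁ × p₂)/|p₁ × p₂|.
Here n̂_z ≈ +0.098; the vertex latitude is φ_max = arccos|n̂_z| ≈ 84.4°.
Check via Clairaut: cos φ_max = |cos φ₁| · sin C = cos(67.8°)·sin(15.0°) ≈ 0.098, again giving ≈ 84.4°.

≈ 84.4°N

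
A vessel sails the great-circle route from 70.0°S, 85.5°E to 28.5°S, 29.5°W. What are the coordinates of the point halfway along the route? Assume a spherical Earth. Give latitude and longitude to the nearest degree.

Convert each endpoint to a unit vector on the sphere (x = cos φ cos λ, y = cos φ sin λ, z = sin φ).
The central angle between the endpoints is δ = arccos(p₁·p₂) ≈ 1.244 rad (71.3°).
Interpolate at f = 1/2 with slerp weights a = sin((1−f)δ)/sin δ ≈ 0.615, b = sin(fδ)/sin δ ≈ 0.615.
p = a·p₁ + b·p₂ ≈ (0.487, -0.056, -0.872); φ = arcsin(p_z) ≈ -60.64°, λ = atan2(p_y, p_x) ≈ -6.61°.

≈ 61°S, 7°W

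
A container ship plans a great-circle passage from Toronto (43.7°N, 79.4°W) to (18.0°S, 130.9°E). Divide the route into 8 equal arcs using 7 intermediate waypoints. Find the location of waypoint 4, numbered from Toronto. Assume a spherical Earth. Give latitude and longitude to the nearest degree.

≈ (38°N, 179°E)

Convert each endpoint to a unit vector on the sphere (x = cos φ cos λ, y = cos φ sin λ, z = sin φ).
The central angle between the endpoints is δ = arccos(p₁·p₂) ≈ 2.510 rad (143.8°).
Interpolate at f = 4/8 with slerp weights a = sin((1−f)δ)/sin δ ≈ 1.610, b = sin(fδ)/sin δ ≈ 1.610.
p = a·p₁ + b·p₂ ≈ (-0.789, 0.013, 0.615); φ = arcsin(p_z) ≈ 37.94°, λ = atan2(p_y, p_x) ≈ 179.04°.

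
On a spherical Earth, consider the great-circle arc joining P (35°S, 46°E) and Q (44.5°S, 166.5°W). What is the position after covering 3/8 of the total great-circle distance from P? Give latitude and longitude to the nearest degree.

Convert each endpoint to a unit vector on the sphere (x = cos φ cos λ, y = cos φ sin λ, z = sin φ).
The central angle between the endpoints is δ = arccos(p₁·p₂) ≈ 1.662 rad (95.2°).
Interpolate at f = 3/8 with slerp weights a = sin((1−f)δ)/sin δ ≈ 0.865, b = sin(fδ)/sin δ ≈ 0.586.
p = a·p₁ + b·p₂ ≈ (0.086, 0.412, -0.907); φ = arcsin(p_z) ≈ -65.09°, λ = atan2(p_y, p_x) ≈ 78.23°.

≈ (65°S, 78°E)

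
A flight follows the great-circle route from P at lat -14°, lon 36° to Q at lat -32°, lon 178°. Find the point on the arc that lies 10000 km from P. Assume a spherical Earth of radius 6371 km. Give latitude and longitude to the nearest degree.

≈ lat -50°, lon 143°

Write both endpoints as unit vectors p₁, p₂ with components (cos φ cos λ, cos φ sin λ, sin φ).
The central angle between the endpoints is δ = arccos(p₁·p₂) ≈ 2.118 rad (121.3°). The total great-circle distance is δ·R ≈ 2.118 × 6371 ≈ 13493 km, so the target fraction is f = 10000/13493 ≈ 0.741.
Interpolate at f ≈ 0.741 with slerp weights a = sin((1−f)δ)/sin δ ≈ 0.610, b = sin(fδ)/sin δ ≈ 1.171.
p = a·p₁ + b·p₂ ≈ (-0.513, 0.383, -0.768); φ = arcsin(p_z) ≈ -50.19°, λ = atan2(p_y, p_x) ≈ 143.29°.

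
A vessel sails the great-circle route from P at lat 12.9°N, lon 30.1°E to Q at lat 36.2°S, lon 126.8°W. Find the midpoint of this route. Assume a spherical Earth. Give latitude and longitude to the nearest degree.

≈ lat 43°S, lon 24°W

Write both endpoints as unit vectors p₁, p₂ with components (cos φ cos λ, cos φ sin λ, sin φ).
The central angle between the endpoints is δ = arccos(p₁·p₂) ≈ 2.597 rad (148.8°).
Interpolate at f = 1/2 with slerp weights a = sin((1−f)δ)/sin δ ≈ 1.859, b = sin(fδ)/sin δ ≈ 1.859.
p = a·p₁ + b·p₂ ≈ (0.669, -0.292, -0.683); φ = arcsin(p_z) ≈ -43.08°, λ = atan2(p_y, p_x) ≈ -23.61°.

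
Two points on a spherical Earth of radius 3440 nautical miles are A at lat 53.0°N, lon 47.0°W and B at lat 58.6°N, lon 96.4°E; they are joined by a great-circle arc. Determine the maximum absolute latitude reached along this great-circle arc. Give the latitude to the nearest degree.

≈ 78°N

The great circle lies in the plane with unit normal n̂ = (p₁ × p₂)/|p₁ × p₂|.
Here n̂_z ≈ +0.207; the vertex latitude is φ_max = arccos|n̂_z| ≈ 78.0°.
Check via Clairaut: cos φ_max = |cos φ₁| · sin C = cos(53.0°)·sin(20.1°) ≈ 0.207, again giving ≈ 78.0°.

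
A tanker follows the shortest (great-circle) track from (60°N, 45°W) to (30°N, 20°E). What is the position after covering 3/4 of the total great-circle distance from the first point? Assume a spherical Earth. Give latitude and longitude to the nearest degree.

The haversine formula gives a central angle δ ≈ 0.907 rad (52.0°) between the endpoints.
Interpolate at f = 3/4 with slerp weights a = sin((1−f)δ)/sin δ ≈ 0.285, b = sin(fδ)/sin δ ≈ 0.799.
p = a·p₁ + b·p₂ ≈ (0.751, 0.136, 0.646); φ = arcsin(p_z) ≈ 40.28°, λ = atan2(p_y, p_x) ≈ 10.24°.

≈ (40°N, 10°E)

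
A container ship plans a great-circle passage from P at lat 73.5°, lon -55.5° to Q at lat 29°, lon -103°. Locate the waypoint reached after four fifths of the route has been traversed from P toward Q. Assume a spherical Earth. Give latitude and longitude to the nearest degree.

Convert each endpoint to a unit vector on the sphere (x = cos φ cos λ, y = cos φ sin λ, z = sin φ).
The central angle between the endpoints is δ = arccos(p₁·p₂) ≈ 0.886 rad (50.8°).
Interpolate at f = 4/5 with slerp weights a = sin((1−f)δ)/sin δ ≈ 0.228, b = sin(fδ)/sin δ ≈ 0.840.
p = a·p₁ + b·p₂ ≈ (-0.129, -0.769, 0.626); φ = arcsin(p_z) ≈ 38.73°, λ = atan2(p_y, p_x) ≈ -99.50°.

≈ lat 39°, lon -99°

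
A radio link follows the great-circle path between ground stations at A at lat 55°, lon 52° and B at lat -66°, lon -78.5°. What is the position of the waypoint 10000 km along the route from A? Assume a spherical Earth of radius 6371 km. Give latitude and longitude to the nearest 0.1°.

Convert each endpoint to a unit vector on the sphere (x = cos φ cos λ, y = cos φ sin λ, z = sin φ).
The central angle between the endpoints is δ = arccos(p₁·p₂) ≈ 2.690 rad (154.1°). The total great-circle distance is δ·R ≈ 2.690 × 6371 ≈ 17139 km, so the target fraction is f = 10000/17139 ≈ 0.583.
Interpolate at f ≈ 0.583 with slerp weights a = sin((1−f)δ)/sin δ ≈ 2.064, b = sin(fδ)/sin δ ≈ 2.292.
p = a·p₁ + b·p₂ ≈ (0.915, 0.019, -0.404); φ = arcsin(p_z) ≈ -23.80°, λ = atan2(p_y, p_x) ≈ 1.20°.

≈ lat -23.8°, lon 1.2°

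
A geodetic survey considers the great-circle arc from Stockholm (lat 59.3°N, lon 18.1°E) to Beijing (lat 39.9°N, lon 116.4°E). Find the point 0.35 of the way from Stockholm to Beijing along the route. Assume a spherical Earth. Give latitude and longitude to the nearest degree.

Convert each endpoint to a unit vector on the sphere (x = cos φ cos λ, y = cos φ sin λ, z = sin φ).
The central angle between the endpoints is δ = arccos(p₁·p₂) ≈ 1.053 rad (60.3°).
Interpolate at f = 0.35 with slerp weights a = sin((1−f)δ)/sin δ ≈ 0.728, b = sin(fδ)/sin δ ≈ 0.415.
p = a·p₁ + b·p₂ ≈ (0.212, 0.400, 0.892); φ = arcsin(p_z) ≈ 63.07°, λ = atan2(p_y, p_x) ≈ 62.13°.

≈ lat 63°N, lon 62°E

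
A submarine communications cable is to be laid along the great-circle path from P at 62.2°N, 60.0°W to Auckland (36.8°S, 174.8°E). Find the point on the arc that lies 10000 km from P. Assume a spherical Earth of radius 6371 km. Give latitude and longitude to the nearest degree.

Convert each endpoint to a unit vector on the sphere (x = cos φ cos λ, y = cos φ sin λ, z = sin φ).
The central angle between the endpoints is δ = arccos(p₁·p₂) ≈ 2.412 rad (138.2°). The total great-circle distance is δ·R ≈ 2.412 × 6371 ≈ 15364 km, so the target fraction is f = 10000/15364 ≈ 0.651.
Interpolate at f ≈ 0.651 with slerp weights a = sin((1−f)δ)/sin δ ≈ 1.119, b = sin(fδ)/sin δ ≈ 1.499.
p = a·p₁ + b·p₂ ≈ (-0.935, -0.343, 0.091); φ = arcsin(p_z) ≈ 5.23°, λ = atan2(p_y, p_x) ≈ -159.86°.

≈ 5°N, 160°W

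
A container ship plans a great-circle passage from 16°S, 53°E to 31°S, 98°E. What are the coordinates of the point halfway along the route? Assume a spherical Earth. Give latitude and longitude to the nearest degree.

From cos δ = sin φ₁ sin φ₂ + cos φ₁ cos φ₂ cos Δλ, the central angle is δ ≈ 0.760 rad (43.6°).
Interpolate at f = 1/2 with slerp weights a = sin((1−f)δ)/sin δ ≈ 0.538, b = sin(fδ)/sin δ ≈ 0.538.
p = a·p₁ + b·p₂ ≈ (0.247, 0.870, -0.426); φ = arcsin(p_z) ≈ -25.20°, λ = atan2(p_y, p_x) ≈ 74.14°.

≈ 25°S, 74°E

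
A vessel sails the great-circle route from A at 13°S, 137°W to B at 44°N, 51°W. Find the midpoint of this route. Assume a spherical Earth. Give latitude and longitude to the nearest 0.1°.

≈ 20.6°N, 102.0°W

The haversine formula gives a central angle δ ≈ 1.678 rad (96.2°) between the endpoints.
Interpolate at f = 1/2 with slerp weights a = sin((1−f)δ)/sin δ ≈ 0.748, b = sin(fδ)/sin δ ≈ 0.748.
p = a·p₁ + b·p₂ ≈ (-0.195, -0.916, 0.352); φ = arcsin(p_z) ≈ 20.58°, λ = atan2(p_y, p_x) ≈ -101.99°.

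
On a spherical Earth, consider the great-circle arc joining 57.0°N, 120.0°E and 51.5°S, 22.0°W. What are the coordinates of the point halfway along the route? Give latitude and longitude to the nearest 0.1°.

≈ 8.2°N, 38.0°E

Write both endpoints as unit vectors p₁, p₂ with components (cos φ cos λ, cos φ sin λ, sin φ).
The central angle between the endpoints is δ = arccos(p₁·p₂) ≈ 2.748 rad (157.4°).
Interpolate at f = 1/2 with slerp weights a = sin((1−f)δ)/sin δ ≈ 2.557, b = sin(fδ)/sin δ ≈ 2.557.
p = a·p₁ + b·p₂ ≈ (0.780, 0.610, 0.143); φ = arcsin(p_z) ≈ 8.24°, λ = atan2(p_y, p_x) ≈ 38.03°.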